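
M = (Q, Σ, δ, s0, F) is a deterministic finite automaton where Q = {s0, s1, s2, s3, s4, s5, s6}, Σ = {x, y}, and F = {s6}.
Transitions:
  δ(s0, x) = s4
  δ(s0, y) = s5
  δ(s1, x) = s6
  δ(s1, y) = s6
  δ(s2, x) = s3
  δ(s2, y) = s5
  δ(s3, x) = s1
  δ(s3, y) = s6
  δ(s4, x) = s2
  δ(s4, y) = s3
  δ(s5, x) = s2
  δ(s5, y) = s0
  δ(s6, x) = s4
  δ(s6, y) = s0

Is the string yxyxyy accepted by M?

s0 --y--> s5
s5 --x--> s2
s2 --y--> s5
s5 --x--> s2
s2 --y--> s5
s5 --y--> s0
End in state s0, which is not an accepting state.

rejected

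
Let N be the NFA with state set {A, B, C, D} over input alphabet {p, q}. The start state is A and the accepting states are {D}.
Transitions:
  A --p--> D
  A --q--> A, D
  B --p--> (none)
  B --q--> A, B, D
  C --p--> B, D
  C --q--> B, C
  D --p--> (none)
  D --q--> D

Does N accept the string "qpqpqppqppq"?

Start: {A}
read q: {A, D}
read p: {D}
read q: {D}
read p: {}
The reachable set is empty and stays empty for the remaining 7 symbols.
Reachable ∩ accepting = {} — empty.

rejected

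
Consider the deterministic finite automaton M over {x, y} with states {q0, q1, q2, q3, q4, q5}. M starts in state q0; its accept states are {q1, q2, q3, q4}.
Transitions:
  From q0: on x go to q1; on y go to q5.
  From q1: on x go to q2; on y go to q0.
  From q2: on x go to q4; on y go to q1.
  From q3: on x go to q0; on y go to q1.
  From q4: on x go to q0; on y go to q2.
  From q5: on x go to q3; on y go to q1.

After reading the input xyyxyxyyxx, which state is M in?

q2

q0 --x--> q1
q1 --y--> q0
q0 --y--> q5
q5 --x--> q3
q3 --y--> q1
q1 --x--> q2
q2 --y--> q1
q1 --y--> q0
q0 --x--> q1
q1 --x--> q2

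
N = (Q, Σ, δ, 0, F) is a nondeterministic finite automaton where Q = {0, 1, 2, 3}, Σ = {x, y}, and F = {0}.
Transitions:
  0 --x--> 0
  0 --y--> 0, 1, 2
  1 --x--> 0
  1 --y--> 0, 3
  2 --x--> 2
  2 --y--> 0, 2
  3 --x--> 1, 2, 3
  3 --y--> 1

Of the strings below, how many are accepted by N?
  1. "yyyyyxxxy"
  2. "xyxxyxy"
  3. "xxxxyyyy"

3

"yyyyyxxxy": accepted
"xyxxyxy": accepted
"xxxxyyyy": accepted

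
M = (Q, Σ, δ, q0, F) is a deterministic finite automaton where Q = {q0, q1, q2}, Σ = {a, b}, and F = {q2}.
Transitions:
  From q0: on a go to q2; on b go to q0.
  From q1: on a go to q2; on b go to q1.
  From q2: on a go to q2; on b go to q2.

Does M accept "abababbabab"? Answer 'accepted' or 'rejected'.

accepted

q0 --a--> q2
q2 --b--> q2
q2 --a--> q2
q2 --b--> q2
q2 --a--> q2
q2 --b--> q2
q2 --b--> q2
q2 --a--> q2
q2 --b--> q2
q2 --a--> q2
q2 --b--> q2
End in state q2, which is an accepting state.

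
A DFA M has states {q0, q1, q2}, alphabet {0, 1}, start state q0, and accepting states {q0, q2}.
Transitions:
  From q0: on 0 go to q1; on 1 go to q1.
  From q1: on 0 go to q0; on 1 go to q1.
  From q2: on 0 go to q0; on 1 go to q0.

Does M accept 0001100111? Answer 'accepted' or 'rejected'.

rejected

q0 --0--> q1
q1 --0--> q0
q0 --0--> q1
q1 --1--> q1
q1 --1--> q1
q1 --0--> q0
q0 --0--> q1
q1 --1--> q1
q1 --1--> q1
q1 --1--> q1
End in state q1, which is not an accepting state.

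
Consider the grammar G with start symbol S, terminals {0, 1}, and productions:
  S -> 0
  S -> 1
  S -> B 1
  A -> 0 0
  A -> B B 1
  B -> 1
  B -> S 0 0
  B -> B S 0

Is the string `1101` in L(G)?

yes

S ⇒ B1 ⇒ BS01 ⇒ 1S01 ⇒ 1101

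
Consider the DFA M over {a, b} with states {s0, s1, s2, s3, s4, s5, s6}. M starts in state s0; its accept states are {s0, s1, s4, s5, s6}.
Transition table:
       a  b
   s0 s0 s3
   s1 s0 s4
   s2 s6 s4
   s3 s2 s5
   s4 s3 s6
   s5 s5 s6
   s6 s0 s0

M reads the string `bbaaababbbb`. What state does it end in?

s0

s0 --b--> s3
s3 --b--> s5
s5 --a--> s5
s5 --a--> s5
s5 --a--> s5
s5 --b--> s6
s6 --a--> s0
s0 --b--> s3
s3 --b--> s5
s5 --b--> s6
s6 --b--> s0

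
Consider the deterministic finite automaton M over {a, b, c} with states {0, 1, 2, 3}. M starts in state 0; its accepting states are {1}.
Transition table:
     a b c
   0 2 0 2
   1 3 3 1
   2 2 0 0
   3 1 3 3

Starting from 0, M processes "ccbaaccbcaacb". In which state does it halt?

0 --c--> 2
2 --c--> 0
0 --b--> 0
0 --a--> 2
2 --a--> 2
2 --c--> 0
0 --c--> 2
2 --b--> 0
0 --c--> 2
2 --a--> 2
2 --a--> 2
2 --c--> 0
0 --b--> 0

0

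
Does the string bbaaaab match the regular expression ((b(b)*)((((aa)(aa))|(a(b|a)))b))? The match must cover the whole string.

Split as bb·aaaab: (b(b)*) matches bb and ((((aa)(aa))|(a(b|a)))b) matches aaaab.

yes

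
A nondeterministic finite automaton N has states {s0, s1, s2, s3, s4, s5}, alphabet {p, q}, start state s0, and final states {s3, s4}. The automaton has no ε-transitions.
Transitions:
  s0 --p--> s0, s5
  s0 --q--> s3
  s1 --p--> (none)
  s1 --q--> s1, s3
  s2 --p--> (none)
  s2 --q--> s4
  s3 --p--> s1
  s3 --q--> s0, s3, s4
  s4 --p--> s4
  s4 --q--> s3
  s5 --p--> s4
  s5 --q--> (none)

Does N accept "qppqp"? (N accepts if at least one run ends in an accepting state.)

Start: {s0}
read q: {s3}
read p: {s1}
read p: {}
The reachable set is empty and stays empty for the remaining 2 symbols.
Reachable ∩ accepting = {} — empty.

rejected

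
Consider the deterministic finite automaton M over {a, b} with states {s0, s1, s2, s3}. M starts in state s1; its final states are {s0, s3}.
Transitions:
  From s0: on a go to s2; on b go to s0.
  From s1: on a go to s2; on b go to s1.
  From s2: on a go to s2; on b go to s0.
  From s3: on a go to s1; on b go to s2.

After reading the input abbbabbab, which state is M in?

s1 --a--> s2
s2 --b--> s0
s0 --b--> s0
s0 --b--> s0
s0 --a--> s2
s2 --b--> s0
s0 --b--> s0
s0 --a--> s2
s2 --b--> s0

s0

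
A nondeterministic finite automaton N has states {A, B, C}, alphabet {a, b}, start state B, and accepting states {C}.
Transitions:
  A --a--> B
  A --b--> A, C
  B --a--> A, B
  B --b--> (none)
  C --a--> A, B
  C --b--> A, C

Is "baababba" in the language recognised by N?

rejected

Start: {B}
read b: {}
The reachable set is empty and stays empty for the remaining 7 symbols.
Reachable ∩ accepting = {} — empty.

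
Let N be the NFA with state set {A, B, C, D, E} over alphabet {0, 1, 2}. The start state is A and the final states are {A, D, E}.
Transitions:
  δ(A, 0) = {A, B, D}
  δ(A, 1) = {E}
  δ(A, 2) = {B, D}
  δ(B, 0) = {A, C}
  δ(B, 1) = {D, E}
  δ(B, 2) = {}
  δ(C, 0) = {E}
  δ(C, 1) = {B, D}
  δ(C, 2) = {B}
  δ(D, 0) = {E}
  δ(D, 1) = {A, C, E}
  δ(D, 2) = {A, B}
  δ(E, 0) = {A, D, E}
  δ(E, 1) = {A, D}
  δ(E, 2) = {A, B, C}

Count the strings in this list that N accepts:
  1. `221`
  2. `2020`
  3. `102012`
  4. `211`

`221`: accepted
`2020`: accepted
`102012`: accepted
`211`: accepted

4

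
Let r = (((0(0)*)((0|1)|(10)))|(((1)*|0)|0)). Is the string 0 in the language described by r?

The right alternative (((1)*|0)|0) matches 0.

yes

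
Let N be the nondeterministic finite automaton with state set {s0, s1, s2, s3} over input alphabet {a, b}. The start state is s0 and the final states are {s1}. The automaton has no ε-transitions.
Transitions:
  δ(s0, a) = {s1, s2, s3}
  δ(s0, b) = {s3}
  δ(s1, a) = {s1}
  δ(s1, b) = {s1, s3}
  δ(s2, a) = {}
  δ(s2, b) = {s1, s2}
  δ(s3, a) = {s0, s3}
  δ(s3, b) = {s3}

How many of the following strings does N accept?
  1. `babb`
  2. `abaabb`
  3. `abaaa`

2

`babb`: rejected
`abaabb`: accepted
`abaaa`: accepted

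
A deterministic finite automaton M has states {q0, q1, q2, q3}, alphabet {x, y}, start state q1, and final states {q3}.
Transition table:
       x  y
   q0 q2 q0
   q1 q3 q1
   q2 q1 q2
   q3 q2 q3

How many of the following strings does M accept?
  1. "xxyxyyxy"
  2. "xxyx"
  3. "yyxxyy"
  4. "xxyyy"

"xxyxyyxy": accepted
"xxyx": rejected
"yyxxyy": rejected
"xxyyy": rejected

1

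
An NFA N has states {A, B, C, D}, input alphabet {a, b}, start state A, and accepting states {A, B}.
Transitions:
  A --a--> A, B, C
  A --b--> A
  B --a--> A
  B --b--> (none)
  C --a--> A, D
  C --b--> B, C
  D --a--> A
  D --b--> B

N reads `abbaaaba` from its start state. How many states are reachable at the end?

4

Start: {A}
read a: {A, B, C}
read b: {A, B, C}
read b: {A, B, C}
read a: {A, B, C, D}
read a: {A, B, C, D}
read a: {A, B, C, D}
read b: {A, B, C}
read a: {A, B, C, D}
Final reachable set {A, B, C, D} has 4 states.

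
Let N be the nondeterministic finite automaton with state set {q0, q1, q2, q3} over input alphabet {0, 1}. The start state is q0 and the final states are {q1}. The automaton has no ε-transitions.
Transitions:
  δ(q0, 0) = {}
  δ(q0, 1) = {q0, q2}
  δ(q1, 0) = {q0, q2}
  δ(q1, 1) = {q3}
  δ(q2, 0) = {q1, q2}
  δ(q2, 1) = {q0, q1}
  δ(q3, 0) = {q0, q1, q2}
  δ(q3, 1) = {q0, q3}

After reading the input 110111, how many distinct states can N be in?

4

Start: {q0}
read 1: {q0, q2}
read 1: {q0, q1, q2}
read 0: {q0, q1, q2}
read 1: {q0, q1, q2, q3}
read 1: {q0, q1, q2, q3}
read 1: {q0, q1, q2, q3}
Final reachable set {q0, q1, q2, q3} has 4 states.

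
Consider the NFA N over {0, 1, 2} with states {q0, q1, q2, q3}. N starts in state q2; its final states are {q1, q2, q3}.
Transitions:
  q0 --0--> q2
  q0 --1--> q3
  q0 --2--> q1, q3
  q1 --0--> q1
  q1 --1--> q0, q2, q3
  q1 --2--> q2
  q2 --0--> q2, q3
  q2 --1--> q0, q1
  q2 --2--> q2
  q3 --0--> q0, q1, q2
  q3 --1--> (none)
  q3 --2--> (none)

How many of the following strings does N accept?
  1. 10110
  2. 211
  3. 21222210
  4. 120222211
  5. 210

5

10110: accepted
211: accepted
21222210: accepted
120222211: accepted
210: accepted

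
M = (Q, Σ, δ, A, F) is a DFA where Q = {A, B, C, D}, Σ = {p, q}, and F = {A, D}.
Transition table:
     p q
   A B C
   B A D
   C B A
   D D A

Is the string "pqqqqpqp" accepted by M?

A --p--> B
B --q--> D
D --q--> A
A --q--> C
C --q--> A
A --p--> B
B --q--> D
D --p--> D
End in state D, which is an accepting state.

accepted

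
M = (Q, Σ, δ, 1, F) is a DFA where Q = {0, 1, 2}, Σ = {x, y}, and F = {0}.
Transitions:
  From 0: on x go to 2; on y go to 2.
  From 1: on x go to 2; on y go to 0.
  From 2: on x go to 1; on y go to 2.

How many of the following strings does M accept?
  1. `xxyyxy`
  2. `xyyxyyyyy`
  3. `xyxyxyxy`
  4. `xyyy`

`xxyyxy`: accepted
`xyyxyyyyy`: rejected
`xyxyxyxy`: accepted
`xyyy`: rejected

2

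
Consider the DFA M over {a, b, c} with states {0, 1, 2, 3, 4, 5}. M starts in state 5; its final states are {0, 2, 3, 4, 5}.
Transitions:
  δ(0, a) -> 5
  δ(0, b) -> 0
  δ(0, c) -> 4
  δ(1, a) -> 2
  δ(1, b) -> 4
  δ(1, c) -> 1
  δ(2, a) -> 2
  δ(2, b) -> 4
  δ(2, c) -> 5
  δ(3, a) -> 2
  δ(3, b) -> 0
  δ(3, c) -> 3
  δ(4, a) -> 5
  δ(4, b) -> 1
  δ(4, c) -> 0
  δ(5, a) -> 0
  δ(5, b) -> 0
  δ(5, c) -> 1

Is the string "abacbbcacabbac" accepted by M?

5 --a--> 0
0 --b--> 0
0 --a--> 5
5 --c--> 1
1 --b--> 4
4 --b--> 1
1 --c--> 1
1 --a--> 2
2 --c--> 5
5 --a--> 0
0 --b--> 0
0 --b--> 0
0 --a--> 5
5 --c--> 1
End in state 1, which is not an accepting state.

rejected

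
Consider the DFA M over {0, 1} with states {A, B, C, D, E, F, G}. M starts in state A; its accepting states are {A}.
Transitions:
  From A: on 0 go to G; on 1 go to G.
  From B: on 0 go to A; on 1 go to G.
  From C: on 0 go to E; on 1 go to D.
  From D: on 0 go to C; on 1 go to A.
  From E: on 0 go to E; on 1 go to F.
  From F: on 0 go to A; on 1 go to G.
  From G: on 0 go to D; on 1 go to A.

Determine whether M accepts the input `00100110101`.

A --0--> G
G --0--> D
D --1--> A
A --0--> G
G --0--> D
D --1--> A
A --1--> G
G --0--> D
D --1--> A
A --0--> G
G --1--> A
End in state A, which is an accepting state.

accepted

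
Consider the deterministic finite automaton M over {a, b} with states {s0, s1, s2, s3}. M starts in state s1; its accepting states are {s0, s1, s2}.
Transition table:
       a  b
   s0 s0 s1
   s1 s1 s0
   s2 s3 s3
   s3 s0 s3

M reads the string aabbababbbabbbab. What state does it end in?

s1 --a--> s1
s1 --a--> s1
s1 --b--> s0
s0 --b--> s1
s1 --a--> s1
s1 --b--> s0
s0 --a--> s0
s0 --b--> s1
s1 --b--> s0
s0 --b--> s1
s1 --a--> s1
s1 --b--> s0
s0 --b--> s1
s1 --b--> s0
s0 --a--> s0
s0 --b--> s1

s1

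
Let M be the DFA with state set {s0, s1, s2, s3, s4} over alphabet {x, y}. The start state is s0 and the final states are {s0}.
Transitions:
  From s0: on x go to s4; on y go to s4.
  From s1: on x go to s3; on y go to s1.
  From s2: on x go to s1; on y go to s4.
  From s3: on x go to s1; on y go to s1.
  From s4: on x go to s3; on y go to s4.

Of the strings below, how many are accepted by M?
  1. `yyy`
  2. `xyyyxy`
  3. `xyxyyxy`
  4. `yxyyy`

0

`yyy`: rejected
`xyyyxy`: rejected
`xyxyyxy`: rejected
`yxyyy`: rejected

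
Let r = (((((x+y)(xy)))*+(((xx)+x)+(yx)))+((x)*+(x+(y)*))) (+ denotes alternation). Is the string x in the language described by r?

The left alternative ((((x+y)(xy)))*+(((xx)+x)+(yx))) matches x.

yes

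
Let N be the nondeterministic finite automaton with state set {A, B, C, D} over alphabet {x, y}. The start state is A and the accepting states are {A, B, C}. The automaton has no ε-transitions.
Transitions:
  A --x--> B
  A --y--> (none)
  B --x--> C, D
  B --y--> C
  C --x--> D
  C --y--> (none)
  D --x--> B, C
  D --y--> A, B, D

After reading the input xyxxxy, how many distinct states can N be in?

3

Start: {A}
read x: {B}
read y: {C}
read x: {D}
read x: {B, C}
read x: {C, D}
read y: {A, B, D}
Final reachable set {A, B, D} has 3 states.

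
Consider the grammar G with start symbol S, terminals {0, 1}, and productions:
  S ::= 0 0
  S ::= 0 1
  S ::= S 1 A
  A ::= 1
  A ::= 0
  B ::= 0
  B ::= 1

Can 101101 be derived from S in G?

no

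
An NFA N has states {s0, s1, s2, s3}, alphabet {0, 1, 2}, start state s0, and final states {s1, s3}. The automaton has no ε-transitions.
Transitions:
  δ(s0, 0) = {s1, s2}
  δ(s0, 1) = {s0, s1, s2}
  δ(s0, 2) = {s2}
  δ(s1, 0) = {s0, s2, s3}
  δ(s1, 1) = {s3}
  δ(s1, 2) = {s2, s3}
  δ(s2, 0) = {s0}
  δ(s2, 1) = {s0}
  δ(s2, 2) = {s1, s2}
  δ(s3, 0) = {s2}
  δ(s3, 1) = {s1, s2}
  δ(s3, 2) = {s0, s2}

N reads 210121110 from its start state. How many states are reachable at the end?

Start: {s0}
read 2: {s2}
read 1: {s0}
read 0: {s1, s2}
read 1: {s0, s3}
read 2: {s0, s2}
read 1: {s0, s1, s2}
read 1: {s0, s1, s2, s3}
read 1: {s0, s1, s2, s3}
read 0: {s0, s1, s2, s3}
Final reachable set {s0, s1, s2, s3} has 4 states.

4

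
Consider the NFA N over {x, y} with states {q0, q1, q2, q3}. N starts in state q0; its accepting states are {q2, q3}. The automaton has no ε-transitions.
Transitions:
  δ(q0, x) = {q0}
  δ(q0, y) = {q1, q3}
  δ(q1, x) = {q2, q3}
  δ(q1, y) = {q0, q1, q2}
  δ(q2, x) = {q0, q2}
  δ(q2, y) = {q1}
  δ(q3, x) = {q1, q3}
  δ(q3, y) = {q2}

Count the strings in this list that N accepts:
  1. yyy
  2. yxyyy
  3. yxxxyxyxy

3

yyy: accepted
yxyyy: accepted
yxxxyxyxy: accepted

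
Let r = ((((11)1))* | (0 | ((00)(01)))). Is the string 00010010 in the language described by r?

Neither (((11)1))* nor (0|((00)(01))) matches 00010010.

no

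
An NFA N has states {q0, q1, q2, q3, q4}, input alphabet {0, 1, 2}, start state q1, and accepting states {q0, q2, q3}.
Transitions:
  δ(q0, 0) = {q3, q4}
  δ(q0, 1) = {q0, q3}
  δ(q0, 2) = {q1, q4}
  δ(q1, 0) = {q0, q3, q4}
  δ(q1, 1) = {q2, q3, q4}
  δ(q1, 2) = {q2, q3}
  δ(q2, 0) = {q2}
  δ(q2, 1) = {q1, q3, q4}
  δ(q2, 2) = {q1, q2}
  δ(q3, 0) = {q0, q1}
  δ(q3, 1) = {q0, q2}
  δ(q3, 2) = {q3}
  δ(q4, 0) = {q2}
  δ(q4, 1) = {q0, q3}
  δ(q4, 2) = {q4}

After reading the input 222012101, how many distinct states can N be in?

Start: {q1}
read 2: {q2, q3}
read 2: {q1, q2, q3}
read 2: {q1, q2, q3}
read 0: {q0, q1, q2, q3, q4}
read 1: {q0, q1, q2, q3, q4}
read 2: {q1, q2, q3, q4}
read 1: {q0, q1, q2, q3, q4}
read 0: {q0, q1, q2, q3, q4}
read 1: {q0, q1, q2, q3, q4}
Final reachable set {q0, q1, q2, q3, q4} has 5 states.

5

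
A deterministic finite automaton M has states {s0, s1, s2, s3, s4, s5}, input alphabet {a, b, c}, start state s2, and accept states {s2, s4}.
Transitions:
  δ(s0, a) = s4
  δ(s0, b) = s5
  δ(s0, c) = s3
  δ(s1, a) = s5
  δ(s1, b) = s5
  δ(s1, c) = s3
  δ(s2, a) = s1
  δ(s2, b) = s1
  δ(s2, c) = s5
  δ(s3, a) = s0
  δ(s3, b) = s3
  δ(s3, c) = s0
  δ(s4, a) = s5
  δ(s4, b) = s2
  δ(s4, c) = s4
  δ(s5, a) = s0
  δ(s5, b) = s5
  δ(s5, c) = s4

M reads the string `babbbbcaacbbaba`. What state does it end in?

s2 --b--> s1
s1 --a--> s5
s5 --b--> s5
s5 --b--> s5
s5 --b--> s5
s5 --b--> s5
s5 --c--> s4
s4 --a--> s5
s5 --a--> s0
s0 --c--> s3
s3 --b--> s3
s3 --b--> s3
s3 --a--> s0
s0 --b--> s5
s5 --a--> s0

s0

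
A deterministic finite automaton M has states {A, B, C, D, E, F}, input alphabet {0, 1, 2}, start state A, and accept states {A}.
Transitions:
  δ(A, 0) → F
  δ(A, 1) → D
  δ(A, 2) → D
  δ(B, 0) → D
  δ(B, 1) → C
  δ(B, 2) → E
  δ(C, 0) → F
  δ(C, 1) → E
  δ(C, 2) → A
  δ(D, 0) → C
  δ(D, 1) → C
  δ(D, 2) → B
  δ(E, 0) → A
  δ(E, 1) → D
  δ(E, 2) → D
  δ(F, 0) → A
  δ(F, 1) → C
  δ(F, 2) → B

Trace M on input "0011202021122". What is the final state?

B

A --0--> F
F --0--> A
A --1--> D
D --1--> C
C --2--> A
A --0--> F
F --2--> B
B --0--> D
D --2--> B
B --1--> C
C --1--> E
E --2--> D
D --2--> B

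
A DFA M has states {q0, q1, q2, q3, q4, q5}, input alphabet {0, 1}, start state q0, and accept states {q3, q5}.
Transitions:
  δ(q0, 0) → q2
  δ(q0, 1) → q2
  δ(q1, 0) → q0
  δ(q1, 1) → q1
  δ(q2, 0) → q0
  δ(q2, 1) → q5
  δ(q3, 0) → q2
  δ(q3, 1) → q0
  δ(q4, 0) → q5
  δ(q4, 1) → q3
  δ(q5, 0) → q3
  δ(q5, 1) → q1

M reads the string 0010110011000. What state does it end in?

q0 --0--> q2
q2 --0--> q0
q0 --1--> q2
q2 --0--> q0
q0 --1--> q2
q2 --1--> q5
q5 --0--> q3
q3 --0--> q2
q2 --1--> q5
q5 --1--> q1
q1 --0--> q0
q0 --0--> q2
q2 --0--> q0

q0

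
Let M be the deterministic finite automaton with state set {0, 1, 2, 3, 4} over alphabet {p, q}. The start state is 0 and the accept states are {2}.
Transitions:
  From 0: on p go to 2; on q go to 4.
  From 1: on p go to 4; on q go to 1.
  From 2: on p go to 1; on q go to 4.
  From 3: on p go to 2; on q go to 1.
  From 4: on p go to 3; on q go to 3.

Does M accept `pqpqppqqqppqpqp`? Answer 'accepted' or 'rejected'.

0 --p--> 2
2 --q--> 4
4 --p--> 3
3 --q--> 1
1 --p--> 4
4 --p--> 3
3 --q--> 1
1 --q--> 1
1 --q--> 1
1 --p--> 4
4 --p--> 3
3 --q--> 1
1 --p--> 4
4 --q--> 3
3 --p--> 2
End in state 2, which is an accepting state.

accepted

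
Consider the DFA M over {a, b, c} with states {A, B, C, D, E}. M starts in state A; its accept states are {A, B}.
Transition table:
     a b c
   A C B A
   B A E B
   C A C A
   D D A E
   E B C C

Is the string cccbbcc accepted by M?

A --c--> A
A --c--> A
A --c--> A
A --b--> B
B --b--> E
E --c--> C
C --c--> A
End in state A, which is an accepting state.

accepted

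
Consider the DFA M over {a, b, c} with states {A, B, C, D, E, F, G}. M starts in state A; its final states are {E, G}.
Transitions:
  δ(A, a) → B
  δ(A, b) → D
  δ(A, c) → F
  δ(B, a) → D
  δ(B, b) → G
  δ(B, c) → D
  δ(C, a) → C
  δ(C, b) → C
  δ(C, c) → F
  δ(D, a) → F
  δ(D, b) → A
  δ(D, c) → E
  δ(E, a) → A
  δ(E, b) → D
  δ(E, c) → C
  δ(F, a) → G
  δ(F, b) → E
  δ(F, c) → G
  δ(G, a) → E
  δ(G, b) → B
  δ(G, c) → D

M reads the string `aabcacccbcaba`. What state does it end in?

A --a--> B
B --a--> D
D --b--> A
A --c--> F
F --a--> G
G --c--> D
D --c--> E
E --c--> C
C --b--> C
C --c--> F
F --a--> G
G --b--> B
B --a--> D

D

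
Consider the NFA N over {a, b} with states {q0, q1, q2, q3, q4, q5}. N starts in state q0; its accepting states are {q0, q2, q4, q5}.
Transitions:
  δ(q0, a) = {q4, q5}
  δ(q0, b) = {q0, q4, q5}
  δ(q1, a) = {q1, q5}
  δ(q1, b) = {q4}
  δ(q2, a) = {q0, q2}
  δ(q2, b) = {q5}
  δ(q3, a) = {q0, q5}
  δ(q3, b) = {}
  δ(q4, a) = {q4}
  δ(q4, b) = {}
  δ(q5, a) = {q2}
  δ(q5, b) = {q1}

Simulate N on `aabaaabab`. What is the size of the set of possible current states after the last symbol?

Start: {q0}
read a: {q4, q5}
read a: {q2, q4}
read b: {q5}
read a: {q2}
read a: {q0, q2}
read a: {q0, q2, q4, q5}
read b: {q0, q1, q4, q5}
read a: {q1, q2, q4, q5}
read b: {q1, q4, q5}
Final reachable set {q1, q4, q5} has 3 states.

3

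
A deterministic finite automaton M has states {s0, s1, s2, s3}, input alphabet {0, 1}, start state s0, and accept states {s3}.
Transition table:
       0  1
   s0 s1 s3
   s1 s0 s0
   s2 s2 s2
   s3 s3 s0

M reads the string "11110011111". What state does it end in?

s3

s0 --1--> s3
s3 --1--> s0
s0 --1--> s3
s3 --1--> s0
s0 --0--> s1
s1 --0--> s0
s0 --1--> s3
s3 --1--> s0
s0 --1--> s3
s3 --1--> s0
s0 --1--> s3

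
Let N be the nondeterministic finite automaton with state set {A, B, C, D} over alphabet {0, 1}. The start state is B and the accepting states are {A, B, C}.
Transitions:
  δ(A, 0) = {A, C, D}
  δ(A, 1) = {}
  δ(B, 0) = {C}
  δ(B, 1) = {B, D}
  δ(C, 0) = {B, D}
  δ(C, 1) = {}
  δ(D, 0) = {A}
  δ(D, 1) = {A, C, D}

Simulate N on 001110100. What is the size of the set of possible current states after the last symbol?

4

Start: {B}
read 0: {C}
read 0: {B, D}
read 1: {A, B, C, D}
read 1: {A, B, C, D}
read 1: {A, B, C, D}
read 0: {A, B, C, D}
read 1: {A, B, C, D}
read 0: {A, B, C, D}
read 0: {A, B, C, D}
Final reachable set {A, B, C, D} has 4 states.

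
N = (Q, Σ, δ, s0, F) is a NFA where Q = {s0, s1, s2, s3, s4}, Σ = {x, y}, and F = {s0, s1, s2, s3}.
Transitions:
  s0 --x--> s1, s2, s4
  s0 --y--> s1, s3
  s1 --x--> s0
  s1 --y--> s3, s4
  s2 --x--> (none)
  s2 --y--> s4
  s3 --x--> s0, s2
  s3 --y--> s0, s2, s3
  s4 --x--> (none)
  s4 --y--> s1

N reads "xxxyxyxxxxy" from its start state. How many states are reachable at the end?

Start: {s0}
read x: {s1, s2, s4}
read x: {s0}
read x: {s1, s2, s4}
read y: {s1, s3, s4}
read x: {s0, s2}
read y: {s1, s3, s4}
read x: {s0, s2}
read x: {s1, s2, s4}
read x: {s0}
read x: {s1, s2, s4}
read y: {s1, s3, s4}
Final reachable set {s1, s3, s4} has 3 states.

3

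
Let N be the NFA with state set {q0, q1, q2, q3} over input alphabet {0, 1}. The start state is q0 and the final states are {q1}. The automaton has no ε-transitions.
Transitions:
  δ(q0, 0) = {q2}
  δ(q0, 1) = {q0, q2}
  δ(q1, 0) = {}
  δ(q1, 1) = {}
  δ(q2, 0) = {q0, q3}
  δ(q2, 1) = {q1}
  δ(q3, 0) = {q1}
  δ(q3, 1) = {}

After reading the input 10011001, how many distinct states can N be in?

Start: {q0}
read 1: {q0, q2}
read 0: {q0, q2, q3}
read 0: {q0, q1, q2, q3}
read 1: {q0, q1, q2}
read 1: {q0, q1, q2}
read 0: {q0, q2, q3}
read 0: {q0, q1, q2, q3}
read 1: {q0, q1, q2}
Final reachable set {q0, q1, q2} has 3 states.

3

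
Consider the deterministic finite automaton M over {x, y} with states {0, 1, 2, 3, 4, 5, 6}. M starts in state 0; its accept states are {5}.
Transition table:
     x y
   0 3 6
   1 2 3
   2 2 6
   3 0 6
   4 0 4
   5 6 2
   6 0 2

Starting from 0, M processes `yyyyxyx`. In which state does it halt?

0

0 --y--> 6
6 --y--> 2
2 --y--> 6
6 --y--> 2
2 --x--> 2
2 --y--> 6
6 --x--> 0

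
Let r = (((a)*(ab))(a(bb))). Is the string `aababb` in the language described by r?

yes

Split as aab·abb: ((a)*(ab)) matches aab and (a(bb)) matches abb.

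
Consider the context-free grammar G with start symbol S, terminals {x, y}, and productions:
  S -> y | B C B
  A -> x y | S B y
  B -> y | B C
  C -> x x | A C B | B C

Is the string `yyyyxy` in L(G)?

no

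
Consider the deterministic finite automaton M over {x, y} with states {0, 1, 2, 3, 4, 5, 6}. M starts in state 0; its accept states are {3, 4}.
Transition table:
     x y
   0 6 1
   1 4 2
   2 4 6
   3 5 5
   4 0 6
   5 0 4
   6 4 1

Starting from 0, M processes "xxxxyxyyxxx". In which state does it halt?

6

0 --x--> 6
6 --x--> 4
4 --x--> 0
0 --x--> 6
6 --y--> 1
1 --x--> 4
4 --y--> 6
6 --y--> 1
1 --x--> 4
4 --x--> 0
0 --x--> 6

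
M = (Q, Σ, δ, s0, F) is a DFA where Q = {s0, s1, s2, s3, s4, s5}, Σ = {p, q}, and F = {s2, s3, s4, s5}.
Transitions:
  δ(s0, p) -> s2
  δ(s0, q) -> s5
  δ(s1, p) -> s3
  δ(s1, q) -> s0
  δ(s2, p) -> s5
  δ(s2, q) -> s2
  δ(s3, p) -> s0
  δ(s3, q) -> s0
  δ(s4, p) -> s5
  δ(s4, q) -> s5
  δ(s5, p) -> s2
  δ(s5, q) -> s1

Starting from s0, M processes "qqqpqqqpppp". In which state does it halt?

s0 --q--> s5
s5 --q--> s1
s1 --q--> s0
s0 --p--> s2
s2 --q--> s2
s2 --q--> s2
s2 --q--> s2
s2 --p--> s5
s5 --p--> s2
s2 --p--> s5
s5 --p--> s2

s2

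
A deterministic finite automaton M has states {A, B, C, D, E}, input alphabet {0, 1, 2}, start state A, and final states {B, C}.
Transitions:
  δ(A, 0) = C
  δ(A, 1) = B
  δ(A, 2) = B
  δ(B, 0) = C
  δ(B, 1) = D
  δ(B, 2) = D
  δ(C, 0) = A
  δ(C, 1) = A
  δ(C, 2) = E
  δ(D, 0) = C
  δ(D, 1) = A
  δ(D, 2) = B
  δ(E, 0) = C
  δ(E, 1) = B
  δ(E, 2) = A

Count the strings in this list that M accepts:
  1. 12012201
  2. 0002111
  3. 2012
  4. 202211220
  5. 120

12012201: rejected
0002111: rejected
2012: accepted
202211220: accepted
120: accepted

3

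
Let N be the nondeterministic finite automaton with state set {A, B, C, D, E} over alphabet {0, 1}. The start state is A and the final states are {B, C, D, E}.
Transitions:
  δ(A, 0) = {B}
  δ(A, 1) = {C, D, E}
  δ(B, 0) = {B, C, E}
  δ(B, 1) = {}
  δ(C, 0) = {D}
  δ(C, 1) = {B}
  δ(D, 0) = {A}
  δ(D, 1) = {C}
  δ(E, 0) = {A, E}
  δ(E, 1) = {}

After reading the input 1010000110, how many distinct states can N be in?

4

Start: {A}
read 1: {C, D, E}
read 0: {A, D, E}
read 1: {C, D, E}
read 0: {A, D, E}
read 0: {A, B, E}
read 0: {A, B, C, E}
read 0: {A, B, C, D, E}
read 1: {B, C, D, E}
read 1: {B, C}
read 0: {B, C, D, E}
Final reachable set {B, C, D, E} has 4 states.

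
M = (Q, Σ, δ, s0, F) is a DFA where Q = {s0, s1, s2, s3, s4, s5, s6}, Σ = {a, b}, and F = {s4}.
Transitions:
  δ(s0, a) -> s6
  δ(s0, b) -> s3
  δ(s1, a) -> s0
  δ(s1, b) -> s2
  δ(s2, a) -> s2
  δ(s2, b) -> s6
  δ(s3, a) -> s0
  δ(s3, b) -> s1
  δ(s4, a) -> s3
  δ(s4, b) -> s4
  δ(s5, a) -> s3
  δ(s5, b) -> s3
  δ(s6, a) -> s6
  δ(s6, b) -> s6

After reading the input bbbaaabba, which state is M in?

s6

s0 --b--> s3
s3 --b--> s1
s1 --b--> s2
s2 --a--> s2
s2 --a--> s2
s2 --a--> s2
s2 --b--> s6
s6 --b--> s6
s6 --a--> s6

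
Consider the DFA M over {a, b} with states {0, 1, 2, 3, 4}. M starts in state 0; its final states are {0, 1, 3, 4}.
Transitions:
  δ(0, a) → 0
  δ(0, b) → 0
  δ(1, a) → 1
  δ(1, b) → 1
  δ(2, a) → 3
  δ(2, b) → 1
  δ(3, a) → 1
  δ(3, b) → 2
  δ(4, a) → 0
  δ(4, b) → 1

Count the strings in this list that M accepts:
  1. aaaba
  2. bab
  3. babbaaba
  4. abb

aaaba: accepted
bab: accepted
babbaaba: accepted
abb: accepted

4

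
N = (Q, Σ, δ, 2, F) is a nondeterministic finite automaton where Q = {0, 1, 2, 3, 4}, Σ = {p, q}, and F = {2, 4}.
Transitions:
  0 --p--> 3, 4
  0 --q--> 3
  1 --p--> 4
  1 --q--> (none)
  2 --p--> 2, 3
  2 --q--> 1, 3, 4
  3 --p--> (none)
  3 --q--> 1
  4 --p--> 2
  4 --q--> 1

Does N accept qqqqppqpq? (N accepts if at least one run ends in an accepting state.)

Start: {2}
read q: {1, 3, 4}
read q: {1}
read q: {}
The reachable set is empty and stays empty for the remaining 6 symbols.
Reachable ∩ accepting = {} — empty.

rejected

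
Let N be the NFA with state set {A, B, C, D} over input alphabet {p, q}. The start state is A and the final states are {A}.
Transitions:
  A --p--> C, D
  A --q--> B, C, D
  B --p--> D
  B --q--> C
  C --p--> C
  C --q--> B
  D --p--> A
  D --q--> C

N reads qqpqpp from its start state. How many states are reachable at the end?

2

Start: {A}
read q: {B, C, D}
read q: {B, C}
read p: {C, D}
read q: {B, C}
read p: {C, D}
read p: {A, C}
Final reachable set {A, C} has 2 states.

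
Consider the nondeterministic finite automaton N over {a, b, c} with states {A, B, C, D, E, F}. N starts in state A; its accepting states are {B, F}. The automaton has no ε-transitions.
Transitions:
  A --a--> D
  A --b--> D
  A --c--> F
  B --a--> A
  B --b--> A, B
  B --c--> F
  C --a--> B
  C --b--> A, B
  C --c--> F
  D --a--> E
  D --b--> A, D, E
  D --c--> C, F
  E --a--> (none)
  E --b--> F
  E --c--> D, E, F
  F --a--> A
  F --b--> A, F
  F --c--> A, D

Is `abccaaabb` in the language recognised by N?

accepted

Start: {A}
read a: {D}
read b: {A, D, E}
read c: {C, D, E, F}
read c: {A, C, D, E, F}
read a: {A, B, D, E}
read a: {A, D, E}
read a: {D, E}
read b: {A, D, E, F}
read b: {A, D, E, F}
Reachable ∩ accepting = {F} — nonempty.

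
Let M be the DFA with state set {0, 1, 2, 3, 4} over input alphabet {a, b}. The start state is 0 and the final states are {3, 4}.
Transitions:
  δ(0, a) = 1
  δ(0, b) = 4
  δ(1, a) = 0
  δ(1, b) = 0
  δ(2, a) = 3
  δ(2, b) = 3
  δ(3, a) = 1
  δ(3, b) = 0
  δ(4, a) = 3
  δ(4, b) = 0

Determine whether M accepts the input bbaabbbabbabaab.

0 --b--> 4
4 --b--> 0
0 --a--> 1
1 --a--> 0
0 --b--> 4
4 --b--> 0
0 --b--> 4
4 --a--> 3
3 --b--> 0
0 --b--> 4
4 --a--> 3
3 --b--> 0
0 --a--> 1
1 --a--> 0
0 --b--> 4
End in state 4, which is an accepting state.

accepted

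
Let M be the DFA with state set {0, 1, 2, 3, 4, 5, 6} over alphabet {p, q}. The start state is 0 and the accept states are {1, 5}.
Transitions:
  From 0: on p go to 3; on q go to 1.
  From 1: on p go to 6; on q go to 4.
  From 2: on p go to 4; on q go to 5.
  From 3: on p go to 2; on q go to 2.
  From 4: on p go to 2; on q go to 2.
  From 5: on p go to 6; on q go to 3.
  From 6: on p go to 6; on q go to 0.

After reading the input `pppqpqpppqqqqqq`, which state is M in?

0 --p--> 3
3 --p--> 2
2 --p--> 4
4 --q--> 2
2 --p--> 4
4 --q--> 2
2 --p--> 4
4 --p--> 2
2 --p--> 4
4 --q--> 2
2 --q--> 5
5 --q--> 3
3 --q--> 2
2 --q--> 5
5 --q--> 3

3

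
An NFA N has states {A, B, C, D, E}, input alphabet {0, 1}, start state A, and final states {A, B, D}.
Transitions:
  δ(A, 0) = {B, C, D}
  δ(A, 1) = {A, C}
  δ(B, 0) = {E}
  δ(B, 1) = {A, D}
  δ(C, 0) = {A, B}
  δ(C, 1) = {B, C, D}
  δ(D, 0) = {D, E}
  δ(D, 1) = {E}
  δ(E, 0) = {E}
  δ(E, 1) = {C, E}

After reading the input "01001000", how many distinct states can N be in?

5

Start: {A}
read 0: {B, C, D}
read 1: {A, B, C, D, E}
read 0: {A, B, C, D, E}
read 0: {A, B, C, D, E}
read 1: {A, B, C, D, E}
read 0: {A, B, C, D, E}
read 0: {A, B, C, D, E}
read 0: {A, B, C, D, E}
Final reachable set {A, B, C, D, E} has 5 states.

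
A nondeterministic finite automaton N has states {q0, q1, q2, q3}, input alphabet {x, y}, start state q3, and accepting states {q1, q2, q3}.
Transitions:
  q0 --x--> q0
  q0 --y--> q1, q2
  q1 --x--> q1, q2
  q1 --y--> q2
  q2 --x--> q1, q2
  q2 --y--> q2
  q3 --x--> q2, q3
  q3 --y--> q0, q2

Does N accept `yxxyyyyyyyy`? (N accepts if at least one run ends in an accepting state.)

accepted

Start: {q3}
read y: {q0, q2}
read x: {q0, q1, q2}
read x: {q0, q1, q2}
read y: {q1, q2}
read y: {q2}
read y: {q2}
read y: {q2}
read y: {q2}
read y: {q2}
read y: {q2}
read y: {q2}
Reachable ∩ accepting = {q2} — nonempty.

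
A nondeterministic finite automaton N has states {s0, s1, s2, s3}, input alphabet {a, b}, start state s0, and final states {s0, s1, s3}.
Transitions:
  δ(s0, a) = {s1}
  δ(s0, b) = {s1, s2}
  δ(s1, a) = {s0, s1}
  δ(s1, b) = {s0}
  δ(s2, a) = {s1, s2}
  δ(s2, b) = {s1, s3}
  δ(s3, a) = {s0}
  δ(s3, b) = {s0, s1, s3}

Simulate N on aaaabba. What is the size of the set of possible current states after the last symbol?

Start: {s0}
read a: {s1}
read a: {s0, s1}
read a: {s0, s1}
read a: {s0, s1}
read b: {s0, s1, s2}
read b: {s0, s1, s2, s3}
read a: {s0, s1, s2}
Final reachable set {s0, s1, s2} has 3 states.

3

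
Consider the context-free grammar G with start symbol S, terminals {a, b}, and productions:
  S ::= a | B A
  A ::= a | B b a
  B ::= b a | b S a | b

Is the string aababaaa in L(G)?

no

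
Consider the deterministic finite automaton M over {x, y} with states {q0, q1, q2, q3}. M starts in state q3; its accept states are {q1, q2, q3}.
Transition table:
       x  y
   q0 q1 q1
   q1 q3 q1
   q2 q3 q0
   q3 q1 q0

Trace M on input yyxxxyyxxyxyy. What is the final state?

q1

q3 --y--> q0
q0 --y--> q1
q1 --x--> q3
q3 --x--> q1
q1 --x--> q3
q3 --y--> q0
q0 --y--> q1
q1 --x--> q3
q3 --x--> q1
q1 --y--> q1
q1 --x--> q3
q3 --y--> q0
q0 --y--> q1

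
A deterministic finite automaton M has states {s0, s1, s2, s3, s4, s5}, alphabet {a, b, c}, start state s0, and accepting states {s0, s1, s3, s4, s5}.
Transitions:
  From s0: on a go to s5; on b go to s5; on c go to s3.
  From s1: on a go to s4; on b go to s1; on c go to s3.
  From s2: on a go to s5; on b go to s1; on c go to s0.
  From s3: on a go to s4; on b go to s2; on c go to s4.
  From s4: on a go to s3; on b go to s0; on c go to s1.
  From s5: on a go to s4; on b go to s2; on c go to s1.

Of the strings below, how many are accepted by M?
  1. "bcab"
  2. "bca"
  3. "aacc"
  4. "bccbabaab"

"bcab": accepted
"bca": accepted
"aacc": accepted
"bccbabaab": accepted

4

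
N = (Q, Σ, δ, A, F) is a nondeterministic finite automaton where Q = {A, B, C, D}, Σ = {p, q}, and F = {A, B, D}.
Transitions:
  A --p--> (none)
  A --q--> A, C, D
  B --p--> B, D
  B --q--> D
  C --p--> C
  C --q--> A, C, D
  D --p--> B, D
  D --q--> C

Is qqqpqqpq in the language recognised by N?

Start: {A}
read q: {A, C, D}
read q: {A, C, D}
read q: {A, C, D}
read p: {B, C, D}
read q: {A, C, D}
read q: {A, C, D}
read p: {B, C, D}
read q: {A, C, D}
Reachable ∩ accepting = {A, D} — nonempty.

accepted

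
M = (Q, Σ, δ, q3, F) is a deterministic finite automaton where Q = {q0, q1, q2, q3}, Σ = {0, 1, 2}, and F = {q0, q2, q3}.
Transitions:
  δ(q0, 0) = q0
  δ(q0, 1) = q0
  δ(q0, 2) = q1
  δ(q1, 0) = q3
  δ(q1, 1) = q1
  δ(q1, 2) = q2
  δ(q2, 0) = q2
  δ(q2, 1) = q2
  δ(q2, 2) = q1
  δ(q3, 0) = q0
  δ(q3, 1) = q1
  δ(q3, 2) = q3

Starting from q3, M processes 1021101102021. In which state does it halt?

q1

q3 --1--> q1
q1 --0--> q3
q3 --2--> q3
q3 --1--> q1
q1 --1--> q1
q1 --0--> q3
q3 --1--> q1
q1 --1--> q1
q1 --0--> q3
q3 --2--> q3
q3 --0--> q0
q0 --2--> q1
q1 --1--> q1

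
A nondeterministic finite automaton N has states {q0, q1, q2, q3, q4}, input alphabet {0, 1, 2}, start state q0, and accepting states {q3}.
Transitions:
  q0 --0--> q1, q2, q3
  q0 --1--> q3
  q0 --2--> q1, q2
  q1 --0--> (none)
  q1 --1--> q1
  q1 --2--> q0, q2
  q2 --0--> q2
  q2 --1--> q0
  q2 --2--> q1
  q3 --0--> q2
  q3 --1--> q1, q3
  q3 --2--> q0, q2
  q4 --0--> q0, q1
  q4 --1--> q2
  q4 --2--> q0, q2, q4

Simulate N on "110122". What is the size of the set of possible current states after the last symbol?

Start: {q0}
read 1: {q3}
read 1: {q1, q3}
read 0: {q2}
read 1: {q0}
read 2: {q1, q2}
read 2: {q0, q1, q2}
Final reachable set {q0, q1, q2} has 3 states.

3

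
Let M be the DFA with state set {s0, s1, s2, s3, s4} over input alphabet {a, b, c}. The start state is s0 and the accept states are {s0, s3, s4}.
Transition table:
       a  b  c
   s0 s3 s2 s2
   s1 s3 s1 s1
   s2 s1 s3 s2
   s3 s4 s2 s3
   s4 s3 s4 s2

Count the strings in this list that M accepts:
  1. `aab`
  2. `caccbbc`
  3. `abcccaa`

`aab`: accepted
`caccbbc`: rejected
`abcccaa`: accepted

2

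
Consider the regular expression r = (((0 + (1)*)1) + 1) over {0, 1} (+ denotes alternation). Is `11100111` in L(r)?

no

Neither ((0+(1)*)1) nor 1 matches 11100111.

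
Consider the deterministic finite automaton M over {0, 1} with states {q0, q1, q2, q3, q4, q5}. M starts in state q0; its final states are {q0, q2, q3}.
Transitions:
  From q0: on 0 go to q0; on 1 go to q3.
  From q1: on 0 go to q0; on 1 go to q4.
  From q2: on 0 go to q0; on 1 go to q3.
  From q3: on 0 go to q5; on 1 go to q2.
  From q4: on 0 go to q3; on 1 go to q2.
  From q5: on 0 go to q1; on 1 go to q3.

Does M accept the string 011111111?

q0 --0--> q0
q0 --1--> q3
q3 --1--> q2
q2 --1--> q3
q3 --1--> q2
q2 --1--> q3
q3 --1--> q2
q2 --1--> q3
q3 --1--> q2
End in state q2, which is an accepting state.

accepted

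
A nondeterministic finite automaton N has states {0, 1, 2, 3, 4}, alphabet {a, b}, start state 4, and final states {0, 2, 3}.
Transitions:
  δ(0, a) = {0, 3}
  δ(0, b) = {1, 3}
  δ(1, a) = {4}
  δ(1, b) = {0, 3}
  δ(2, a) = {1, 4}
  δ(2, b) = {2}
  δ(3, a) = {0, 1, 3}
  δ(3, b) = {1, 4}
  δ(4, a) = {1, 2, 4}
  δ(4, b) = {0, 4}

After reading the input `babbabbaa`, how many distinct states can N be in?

5

Start: {4}
read b: {0, 4}
read a: {0, 1, 2, 3, 4}
read b: {0, 1, 2, 3, 4}
read b: {0, 1, 2, 3, 4}
read a: {0, 1, 2, 3, 4}
read b: {0, 1, 2, 3, 4}
read b: {0, 1, 2, 3, 4}
read a: {0, 1, 2, 3, 4}
read a: {0, 1, 2, 3, 4}
Final reachable set {0, 1, 2, 3, 4} has 5 states.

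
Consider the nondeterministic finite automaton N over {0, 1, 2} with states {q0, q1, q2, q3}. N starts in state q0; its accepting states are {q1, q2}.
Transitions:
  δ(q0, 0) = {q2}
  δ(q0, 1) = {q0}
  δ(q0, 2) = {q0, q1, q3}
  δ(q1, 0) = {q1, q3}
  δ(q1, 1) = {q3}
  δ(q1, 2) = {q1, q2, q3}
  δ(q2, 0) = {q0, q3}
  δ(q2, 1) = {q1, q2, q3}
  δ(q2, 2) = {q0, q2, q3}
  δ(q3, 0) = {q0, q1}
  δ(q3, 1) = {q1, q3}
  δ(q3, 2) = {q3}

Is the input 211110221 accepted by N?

Start: {q0}
read 2: {q0, q1, q3}
read 1: {q0, q1, q3}
read 1: {q0, q1, q3}
read 1: {q0, q1, q3}
read 1: {q0, q1, q3}
read 0: {q0, q1, q2, q3}
read 2: {q0, q1, q2, q3}
read 2: {q0, q1, q2, q3}
read 1: {q0, q1, q2, q3}
Reachable ∩ accepting = {q1, q2} — nonempty.

accepted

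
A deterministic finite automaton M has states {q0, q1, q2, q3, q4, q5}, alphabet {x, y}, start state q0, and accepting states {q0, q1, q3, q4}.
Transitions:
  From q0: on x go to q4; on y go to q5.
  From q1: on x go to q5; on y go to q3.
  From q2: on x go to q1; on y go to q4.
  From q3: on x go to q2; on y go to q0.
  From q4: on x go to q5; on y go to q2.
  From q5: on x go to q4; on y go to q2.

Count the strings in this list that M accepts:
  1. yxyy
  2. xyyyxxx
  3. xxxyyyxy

yxyy: accepted
xyyyxxx: accepted
xxxyyyxy: accepted

3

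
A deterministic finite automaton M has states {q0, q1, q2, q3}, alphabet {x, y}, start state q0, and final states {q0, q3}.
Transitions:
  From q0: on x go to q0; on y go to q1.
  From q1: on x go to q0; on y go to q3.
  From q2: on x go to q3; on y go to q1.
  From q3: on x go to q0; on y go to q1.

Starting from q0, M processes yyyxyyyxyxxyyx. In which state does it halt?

q0

q0 --y--> q1
q1 --y--> q3
q3 --y--> q1
q1 --x--> q0
q0 --y--> q1
q1 --y--> q3
q3 --y--> q1
q1 --x--> q0
q0 --y--> q1
q1 --x--> q0
q0 --x--> q0
q0 --y--> q1
q1 --y--> q3
q3 --x--> q0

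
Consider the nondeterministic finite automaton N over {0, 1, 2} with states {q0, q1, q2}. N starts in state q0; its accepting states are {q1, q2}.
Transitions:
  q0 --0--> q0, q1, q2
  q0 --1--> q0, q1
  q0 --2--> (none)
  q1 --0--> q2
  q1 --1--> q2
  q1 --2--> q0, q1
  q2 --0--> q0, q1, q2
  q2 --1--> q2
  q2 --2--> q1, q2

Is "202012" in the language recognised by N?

rejected

Start: {q0}
read 2: {}
The reachable set is empty and stays empty for the remaining 5 symbols.
Reachable ∩ accepting = {} — empty.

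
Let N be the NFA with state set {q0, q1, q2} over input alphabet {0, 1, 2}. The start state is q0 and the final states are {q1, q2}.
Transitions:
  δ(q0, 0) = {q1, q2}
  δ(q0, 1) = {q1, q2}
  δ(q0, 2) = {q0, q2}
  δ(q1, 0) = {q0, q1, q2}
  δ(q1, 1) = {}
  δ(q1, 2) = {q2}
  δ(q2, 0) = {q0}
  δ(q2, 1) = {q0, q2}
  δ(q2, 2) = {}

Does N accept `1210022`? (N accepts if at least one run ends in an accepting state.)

Start: {q0}
read 1: {q1, q2}
read 2: {q2}
read 1: {q0, q2}
read 0: {q0, q1, q2}
read 0: {q0, q1, q2}
read 2: {q0, q2}
read 2: {q0, q2}
Reachable ∩ accepting = {q2} — nonempty.

accepted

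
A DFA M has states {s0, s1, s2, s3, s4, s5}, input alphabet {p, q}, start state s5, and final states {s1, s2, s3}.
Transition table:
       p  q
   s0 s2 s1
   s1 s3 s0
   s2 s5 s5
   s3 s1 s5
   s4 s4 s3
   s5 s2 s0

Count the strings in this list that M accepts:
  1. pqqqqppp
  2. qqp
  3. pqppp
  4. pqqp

pqqqqppp: accepted
qqp: accepted
pqppp: accepted
pqqp: accepted

4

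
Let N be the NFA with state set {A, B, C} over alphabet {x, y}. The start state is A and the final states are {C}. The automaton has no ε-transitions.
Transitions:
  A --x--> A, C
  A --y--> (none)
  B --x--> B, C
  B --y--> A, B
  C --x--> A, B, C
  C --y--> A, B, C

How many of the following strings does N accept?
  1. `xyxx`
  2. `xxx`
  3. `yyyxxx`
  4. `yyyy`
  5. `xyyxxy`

3

`xyxx`: accepted
`xxx`: accepted
`yyyxxx`: rejected
`yyyy`: rejected
`xyyxxy`: accepted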